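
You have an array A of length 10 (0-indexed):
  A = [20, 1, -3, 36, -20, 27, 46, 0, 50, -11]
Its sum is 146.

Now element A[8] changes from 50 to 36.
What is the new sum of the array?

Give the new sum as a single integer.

Old value at index 8: 50
New value at index 8: 36
Delta = 36 - 50 = -14
New sum = old_sum + delta = 146 + (-14) = 132

Answer: 132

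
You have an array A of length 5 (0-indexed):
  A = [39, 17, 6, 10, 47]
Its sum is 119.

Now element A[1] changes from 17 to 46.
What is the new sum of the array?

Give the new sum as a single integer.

Old value at index 1: 17
New value at index 1: 46
Delta = 46 - 17 = 29
New sum = old_sum + delta = 119 + (29) = 148

Answer: 148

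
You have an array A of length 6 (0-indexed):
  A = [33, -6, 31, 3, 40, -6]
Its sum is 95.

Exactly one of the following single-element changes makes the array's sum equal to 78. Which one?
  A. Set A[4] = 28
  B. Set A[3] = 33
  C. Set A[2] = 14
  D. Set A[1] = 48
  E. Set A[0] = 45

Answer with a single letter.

Answer: C

Derivation:
Option A: A[4] 40->28, delta=-12, new_sum=95+(-12)=83
Option B: A[3] 3->33, delta=30, new_sum=95+(30)=125
Option C: A[2] 31->14, delta=-17, new_sum=95+(-17)=78 <-- matches target
Option D: A[1] -6->48, delta=54, new_sum=95+(54)=149
Option E: A[0] 33->45, delta=12, new_sum=95+(12)=107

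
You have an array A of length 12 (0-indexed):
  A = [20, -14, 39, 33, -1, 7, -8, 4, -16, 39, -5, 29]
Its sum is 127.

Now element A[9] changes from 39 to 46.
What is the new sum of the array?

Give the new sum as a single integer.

Answer: 134

Derivation:
Old value at index 9: 39
New value at index 9: 46
Delta = 46 - 39 = 7
New sum = old_sum + delta = 127 + (7) = 134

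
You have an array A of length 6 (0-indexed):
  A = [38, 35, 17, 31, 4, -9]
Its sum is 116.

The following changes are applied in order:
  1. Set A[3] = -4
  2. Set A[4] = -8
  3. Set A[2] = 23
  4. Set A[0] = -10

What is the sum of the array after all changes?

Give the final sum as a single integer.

Answer: 27

Derivation:
Initial sum: 116
Change 1: A[3] 31 -> -4, delta = -35, sum = 81
Change 2: A[4] 4 -> -8, delta = -12, sum = 69
Change 3: A[2] 17 -> 23, delta = 6, sum = 75
Change 4: A[0] 38 -> -10, delta = -48, sum = 27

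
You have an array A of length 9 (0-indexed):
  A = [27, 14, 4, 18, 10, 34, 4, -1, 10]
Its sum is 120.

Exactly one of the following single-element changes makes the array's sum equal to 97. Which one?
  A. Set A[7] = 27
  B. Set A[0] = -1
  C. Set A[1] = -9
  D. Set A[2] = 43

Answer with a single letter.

Answer: C

Derivation:
Option A: A[7] -1->27, delta=28, new_sum=120+(28)=148
Option B: A[0] 27->-1, delta=-28, new_sum=120+(-28)=92
Option C: A[1] 14->-9, delta=-23, new_sum=120+(-23)=97 <-- matches target
Option D: A[2] 4->43, delta=39, new_sum=120+(39)=159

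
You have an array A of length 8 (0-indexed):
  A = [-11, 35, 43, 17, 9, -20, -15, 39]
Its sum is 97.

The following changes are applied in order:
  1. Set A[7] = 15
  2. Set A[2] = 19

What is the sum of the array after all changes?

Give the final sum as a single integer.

Initial sum: 97
Change 1: A[7] 39 -> 15, delta = -24, sum = 73
Change 2: A[2] 43 -> 19, delta = -24, sum = 49

Answer: 49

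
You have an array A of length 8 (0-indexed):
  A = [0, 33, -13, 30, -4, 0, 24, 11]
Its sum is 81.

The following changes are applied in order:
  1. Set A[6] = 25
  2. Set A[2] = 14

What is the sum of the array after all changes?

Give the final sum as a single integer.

Initial sum: 81
Change 1: A[6] 24 -> 25, delta = 1, sum = 82
Change 2: A[2] -13 -> 14, delta = 27, sum = 109

Answer: 109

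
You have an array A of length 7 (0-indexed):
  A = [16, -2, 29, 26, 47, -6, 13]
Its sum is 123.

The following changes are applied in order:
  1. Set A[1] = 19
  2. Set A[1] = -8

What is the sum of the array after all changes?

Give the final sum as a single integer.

Initial sum: 123
Change 1: A[1] -2 -> 19, delta = 21, sum = 144
Change 2: A[1] 19 -> -8, delta = -27, sum = 117

Answer: 117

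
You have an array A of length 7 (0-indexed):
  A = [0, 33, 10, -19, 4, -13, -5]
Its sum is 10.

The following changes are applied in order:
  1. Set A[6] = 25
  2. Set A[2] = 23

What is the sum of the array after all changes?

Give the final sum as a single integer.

Initial sum: 10
Change 1: A[6] -5 -> 25, delta = 30, sum = 40
Change 2: A[2] 10 -> 23, delta = 13, sum = 53

Answer: 53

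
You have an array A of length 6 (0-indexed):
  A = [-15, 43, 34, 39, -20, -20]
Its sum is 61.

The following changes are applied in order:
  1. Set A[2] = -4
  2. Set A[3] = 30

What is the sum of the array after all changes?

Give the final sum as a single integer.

Answer: 14

Derivation:
Initial sum: 61
Change 1: A[2] 34 -> -4, delta = -38, sum = 23
Change 2: A[3] 39 -> 30, delta = -9, sum = 14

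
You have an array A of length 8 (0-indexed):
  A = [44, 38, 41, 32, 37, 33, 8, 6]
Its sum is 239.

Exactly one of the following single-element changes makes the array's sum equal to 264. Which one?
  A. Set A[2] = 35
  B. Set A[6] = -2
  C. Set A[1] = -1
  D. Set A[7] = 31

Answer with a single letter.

Option A: A[2] 41->35, delta=-6, new_sum=239+(-6)=233
Option B: A[6] 8->-2, delta=-10, new_sum=239+(-10)=229
Option C: A[1] 38->-1, delta=-39, new_sum=239+(-39)=200
Option D: A[7] 6->31, delta=25, new_sum=239+(25)=264 <-- matches target

Answer: D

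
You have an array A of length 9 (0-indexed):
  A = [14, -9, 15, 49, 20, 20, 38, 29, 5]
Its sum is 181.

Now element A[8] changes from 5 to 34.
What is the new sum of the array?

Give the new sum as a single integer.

Answer: 210

Derivation:
Old value at index 8: 5
New value at index 8: 34
Delta = 34 - 5 = 29
New sum = old_sum + delta = 181 + (29) = 210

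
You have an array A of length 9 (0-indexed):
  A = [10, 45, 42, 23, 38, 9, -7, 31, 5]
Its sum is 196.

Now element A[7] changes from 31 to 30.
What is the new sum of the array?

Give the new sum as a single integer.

Old value at index 7: 31
New value at index 7: 30
Delta = 30 - 31 = -1
New sum = old_sum + delta = 196 + (-1) = 195

Answer: 195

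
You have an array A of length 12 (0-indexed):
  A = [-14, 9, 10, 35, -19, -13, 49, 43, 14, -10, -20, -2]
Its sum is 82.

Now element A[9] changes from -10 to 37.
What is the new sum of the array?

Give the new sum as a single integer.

Answer: 129

Derivation:
Old value at index 9: -10
New value at index 9: 37
Delta = 37 - -10 = 47
New sum = old_sum + delta = 82 + (47) = 129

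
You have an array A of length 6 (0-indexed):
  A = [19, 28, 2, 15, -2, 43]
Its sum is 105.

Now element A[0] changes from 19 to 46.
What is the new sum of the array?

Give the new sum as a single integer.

Old value at index 0: 19
New value at index 0: 46
Delta = 46 - 19 = 27
New sum = old_sum + delta = 105 + (27) = 132

Answer: 132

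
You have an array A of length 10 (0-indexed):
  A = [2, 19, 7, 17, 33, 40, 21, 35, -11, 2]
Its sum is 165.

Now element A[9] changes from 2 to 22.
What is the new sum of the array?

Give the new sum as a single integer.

Answer: 185

Derivation:
Old value at index 9: 2
New value at index 9: 22
Delta = 22 - 2 = 20
New sum = old_sum + delta = 165 + (20) = 185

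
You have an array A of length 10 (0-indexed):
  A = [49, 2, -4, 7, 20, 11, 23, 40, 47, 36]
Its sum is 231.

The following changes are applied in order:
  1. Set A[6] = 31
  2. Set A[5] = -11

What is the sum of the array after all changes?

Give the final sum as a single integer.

Answer: 217

Derivation:
Initial sum: 231
Change 1: A[6] 23 -> 31, delta = 8, sum = 239
Change 2: A[5] 11 -> -11, delta = -22, sum = 217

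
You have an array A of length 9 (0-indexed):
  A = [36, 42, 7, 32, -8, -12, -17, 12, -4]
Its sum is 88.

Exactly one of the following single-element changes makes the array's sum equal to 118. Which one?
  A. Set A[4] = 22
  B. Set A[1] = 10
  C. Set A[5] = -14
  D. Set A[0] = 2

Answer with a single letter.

Option A: A[4] -8->22, delta=30, new_sum=88+(30)=118 <-- matches target
Option B: A[1] 42->10, delta=-32, new_sum=88+(-32)=56
Option C: A[5] -12->-14, delta=-2, new_sum=88+(-2)=86
Option D: A[0] 36->2, delta=-34, new_sum=88+(-34)=54

Answer: A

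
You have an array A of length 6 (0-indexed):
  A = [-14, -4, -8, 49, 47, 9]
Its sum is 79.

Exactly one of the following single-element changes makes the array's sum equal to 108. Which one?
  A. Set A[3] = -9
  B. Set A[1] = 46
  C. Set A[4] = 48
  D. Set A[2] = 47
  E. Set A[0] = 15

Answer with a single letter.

Answer: E

Derivation:
Option A: A[3] 49->-9, delta=-58, new_sum=79+(-58)=21
Option B: A[1] -4->46, delta=50, new_sum=79+(50)=129
Option C: A[4] 47->48, delta=1, new_sum=79+(1)=80
Option D: A[2] -8->47, delta=55, new_sum=79+(55)=134
Option E: A[0] -14->15, delta=29, new_sum=79+(29)=108 <-- matches target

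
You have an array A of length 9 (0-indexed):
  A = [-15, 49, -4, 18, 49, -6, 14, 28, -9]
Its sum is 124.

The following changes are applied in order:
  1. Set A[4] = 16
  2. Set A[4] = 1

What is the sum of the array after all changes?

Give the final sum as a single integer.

Initial sum: 124
Change 1: A[4] 49 -> 16, delta = -33, sum = 91
Change 2: A[4] 16 -> 1, delta = -15, sum = 76

Answer: 76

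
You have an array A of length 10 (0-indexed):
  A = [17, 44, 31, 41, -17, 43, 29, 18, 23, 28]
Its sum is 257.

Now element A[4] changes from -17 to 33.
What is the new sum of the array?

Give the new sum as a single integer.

Old value at index 4: -17
New value at index 4: 33
Delta = 33 - -17 = 50
New sum = old_sum + delta = 257 + (50) = 307

Answer: 307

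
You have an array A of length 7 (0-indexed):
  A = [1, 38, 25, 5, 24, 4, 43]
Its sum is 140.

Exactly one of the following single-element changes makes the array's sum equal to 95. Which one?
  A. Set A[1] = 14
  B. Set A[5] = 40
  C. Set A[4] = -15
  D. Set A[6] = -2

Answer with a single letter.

Answer: D

Derivation:
Option A: A[1] 38->14, delta=-24, new_sum=140+(-24)=116
Option B: A[5] 4->40, delta=36, new_sum=140+(36)=176
Option C: A[4] 24->-15, delta=-39, new_sum=140+(-39)=101
Option D: A[6] 43->-2, delta=-45, new_sum=140+(-45)=95 <-- matches target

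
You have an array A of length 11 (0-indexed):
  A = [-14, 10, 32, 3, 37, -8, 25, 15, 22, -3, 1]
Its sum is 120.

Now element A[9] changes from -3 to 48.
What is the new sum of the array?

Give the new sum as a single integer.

Old value at index 9: -3
New value at index 9: 48
Delta = 48 - -3 = 51
New sum = old_sum + delta = 120 + (51) = 171

Answer: 171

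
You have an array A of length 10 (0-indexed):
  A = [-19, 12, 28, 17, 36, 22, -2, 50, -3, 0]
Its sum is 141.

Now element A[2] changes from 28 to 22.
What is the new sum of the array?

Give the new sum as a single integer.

Answer: 135

Derivation:
Old value at index 2: 28
New value at index 2: 22
Delta = 22 - 28 = -6
New sum = old_sum + delta = 141 + (-6) = 135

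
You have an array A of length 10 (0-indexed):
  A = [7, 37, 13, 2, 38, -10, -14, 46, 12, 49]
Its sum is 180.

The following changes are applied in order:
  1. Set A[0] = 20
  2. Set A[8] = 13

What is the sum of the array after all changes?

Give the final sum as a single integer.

Initial sum: 180
Change 1: A[0] 7 -> 20, delta = 13, sum = 193
Change 2: A[8] 12 -> 13, delta = 1, sum = 194

Answer: 194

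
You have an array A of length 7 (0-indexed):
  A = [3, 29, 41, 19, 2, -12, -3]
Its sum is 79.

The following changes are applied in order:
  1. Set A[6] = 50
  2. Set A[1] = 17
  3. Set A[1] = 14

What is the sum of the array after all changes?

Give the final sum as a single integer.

Answer: 117

Derivation:
Initial sum: 79
Change 1: A[6] -3 -> 50, delta = 53, sum = 132
Change 2: A[1] 29 -> 17, delta = -12, sum = 120
Change 3: A[1] 17 -> 14, delta = -3, sum = 117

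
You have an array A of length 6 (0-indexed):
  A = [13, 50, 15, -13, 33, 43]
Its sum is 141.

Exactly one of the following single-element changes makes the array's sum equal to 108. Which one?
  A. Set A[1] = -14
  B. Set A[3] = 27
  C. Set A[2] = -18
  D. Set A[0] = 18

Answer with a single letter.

Option A: A[1] 50->-14, delta=-64, new_sum=141+(-64)=77
Option B: A[3] -13->27, delta=40, new_sum=141+(40)=181
Option C: A[2] 15->-18, delta=-33, new_sum=141+(-33)=108 <-- matches target
Option D: A[0] 13->18, delta=5, new_sum=141+(5)=146

Answer: C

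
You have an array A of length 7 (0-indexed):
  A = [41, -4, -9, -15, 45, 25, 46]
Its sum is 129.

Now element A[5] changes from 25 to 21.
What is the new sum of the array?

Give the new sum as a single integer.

Old value at index 5: 25
New value at index 5: 21
Delta = 21 - 25 = -4
New sum = old_sum + delta = 129 + (-4) = 125

Answer: 125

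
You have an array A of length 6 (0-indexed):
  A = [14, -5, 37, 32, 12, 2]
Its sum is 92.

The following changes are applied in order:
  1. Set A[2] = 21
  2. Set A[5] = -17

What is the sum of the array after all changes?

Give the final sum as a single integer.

Initial sum: 92
Change 1: A[2] 37 -> 21, delta = -16, sum = 76
Change 2: A[5] 2 -> -17, delta = -19, sum = 57

Answer: 57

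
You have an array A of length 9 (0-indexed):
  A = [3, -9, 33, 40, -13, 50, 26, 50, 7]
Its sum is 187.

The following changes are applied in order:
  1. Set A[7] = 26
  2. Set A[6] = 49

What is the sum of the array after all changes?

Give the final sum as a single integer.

Answer: 186

Derivation:
Initial sum: 187
Change 1: A[7] 50 -> 26, delta = -24, sum = 163
Change 2: A[6] 26 -> 49, delta = 23, sum = 186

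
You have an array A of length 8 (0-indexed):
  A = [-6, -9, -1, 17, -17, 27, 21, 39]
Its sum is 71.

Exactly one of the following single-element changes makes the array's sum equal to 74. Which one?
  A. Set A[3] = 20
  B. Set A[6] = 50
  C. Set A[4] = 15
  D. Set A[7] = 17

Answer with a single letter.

Option A: A[3] 17->20, delta=3, new_sum=71+(3)=74 <-- matches target
Option B: A[6] 21->50, delta=29, new_sum=71+(29)=100
Option C: A[4] -17->15, delta=32, new_sum=71+(32)=103
Option D: A[7] 39->17, delta=-22, new_sum=71+(-22)=49

Answer: A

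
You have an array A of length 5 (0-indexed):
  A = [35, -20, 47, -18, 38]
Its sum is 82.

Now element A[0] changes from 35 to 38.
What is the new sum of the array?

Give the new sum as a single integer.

Old value at index 0: 35
New value at index 0: 38
Delta = 38 - 35 = 3
New sum = old_sum + delta = 82 + (3) = 85

Answer: 85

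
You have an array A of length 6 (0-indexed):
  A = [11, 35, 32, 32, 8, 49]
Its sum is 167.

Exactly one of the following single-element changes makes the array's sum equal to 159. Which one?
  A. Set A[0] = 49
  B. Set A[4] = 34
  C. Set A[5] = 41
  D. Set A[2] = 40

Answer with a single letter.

Answer: C

Derivation:
Option A: A[0] 11->49, delta=38, new_sum=167+(38)=205
Option B: A[4] 8->34, delta=26, new_sum=167+(26)=193
Option C: A[5] 49->41, delta=-8, new_sum=167+(-8)=159 <-- matches target
Option D: A[2] 32->40, delta=8, new_sum=167+(8)=175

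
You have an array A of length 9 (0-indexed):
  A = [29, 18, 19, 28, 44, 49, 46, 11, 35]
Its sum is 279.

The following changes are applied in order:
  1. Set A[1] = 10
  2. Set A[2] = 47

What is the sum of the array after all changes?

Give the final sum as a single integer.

Answer: 299

Derivation:
Initial sum: 279
Change 1: A[1] 18 -> 10, delta = -8, sum = 271
Change 2: A[2] 19 -> 47, delta = 28, sum = 299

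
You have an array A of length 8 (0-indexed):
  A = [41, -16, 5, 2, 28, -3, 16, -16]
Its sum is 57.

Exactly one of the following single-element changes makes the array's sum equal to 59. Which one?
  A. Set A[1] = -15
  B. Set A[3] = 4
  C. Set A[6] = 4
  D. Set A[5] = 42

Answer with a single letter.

Answer: B

Derivation:
Option A: A[1] -16->-15, delta=1, new_sum=57+(1)=58
Option B: A[3] 2->4, delta=2, new_sum=57+(2)=59 <-- matches target
Option C: A[6] 16->4, delta=-12, new_sum=57+(-12)=45
Option D: A[5] -3->42, delta=45, new_sum=57+(45)=102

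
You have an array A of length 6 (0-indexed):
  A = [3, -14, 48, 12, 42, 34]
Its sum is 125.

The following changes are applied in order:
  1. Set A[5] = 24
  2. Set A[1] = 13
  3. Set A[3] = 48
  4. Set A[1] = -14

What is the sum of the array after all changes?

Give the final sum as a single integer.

Answer: 151

Derivation:
Initial sum: 125
Change 1: A[5] 34 -> 24, delta = -10, sum = 115
Change 2: A[1] -14 -> 13, delta = 27, sum = 142
Change 3: A[3] 12 -> 48, delta = 36, sum = 178
Change 4: A[1] 13 -> -14, delta = -27, sum = 151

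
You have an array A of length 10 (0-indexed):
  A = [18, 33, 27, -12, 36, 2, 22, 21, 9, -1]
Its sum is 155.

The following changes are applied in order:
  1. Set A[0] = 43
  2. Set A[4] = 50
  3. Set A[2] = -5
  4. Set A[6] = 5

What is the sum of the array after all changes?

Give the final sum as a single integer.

Answer: 145

Derivation:
Initial sum: 155
Change 1: A[0] 18 -> 43, delta = 25, sum = 180
Change 2: A[4] 36 -> 50, delta = 14, sum = 194
Change 3: A[2] 27 -> -5, delta = -32, sum = 162
Change 4: A[6] 22 -> 5, delta = -17, sum = 145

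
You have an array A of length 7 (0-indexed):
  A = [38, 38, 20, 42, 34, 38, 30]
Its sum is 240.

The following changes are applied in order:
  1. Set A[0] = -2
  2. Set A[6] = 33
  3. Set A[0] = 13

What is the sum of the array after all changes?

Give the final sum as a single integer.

Answer: 218

Derivation:
Initial sum: 240
Change 1: A[0] 38 -> -2, delta = -40, sum = 200
Change 2: A[6] 30 -> 33, delta = 3, sum = 203
Change 3: A[0] -2 -> 13, delta = 15, sum = 218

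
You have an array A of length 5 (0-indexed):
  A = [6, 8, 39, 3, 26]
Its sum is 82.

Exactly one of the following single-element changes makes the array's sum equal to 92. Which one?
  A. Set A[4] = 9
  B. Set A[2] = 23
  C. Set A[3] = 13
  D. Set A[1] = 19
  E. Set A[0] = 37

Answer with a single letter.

Option A: A[4] 26->9, delta=-17, new_sum=82+(-17)=65
Option B: A[2] 39->23, delta=-16, new_sum=82+(-16)=66
Option C: A[3] 3->13, delta=10, new_sum=82+(10)=92 <-- matches target
Option D: A[1] 8->19, delta=11, new_sum=82+(11)=93
Option E: A[0] 6->37, delta=31, new_sum=82+(31)=113

Answer: C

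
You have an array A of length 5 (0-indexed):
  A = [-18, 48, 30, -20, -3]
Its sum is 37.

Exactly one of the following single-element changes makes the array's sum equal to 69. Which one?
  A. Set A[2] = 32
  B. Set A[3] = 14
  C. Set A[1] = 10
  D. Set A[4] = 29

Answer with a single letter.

Answer: D

Derivation:
Option A: A[2] 30->32, delta=2, new_sum=37+(2)=39
Option B: A[3] -20->14, delta=34, new_sum=37+(34)=71
Option C: A[1] 48->10, delta=-38, new_sum=37+(-38)=-1
Option D: A[4] -3->29, delta=32, new_sum=37+(32)=69 <-- matches target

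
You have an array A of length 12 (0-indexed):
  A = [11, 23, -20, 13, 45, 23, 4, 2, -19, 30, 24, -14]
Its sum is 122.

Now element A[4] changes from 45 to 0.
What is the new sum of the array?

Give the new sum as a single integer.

Old value at index 4: 45
New value at index 4: 0
Delta = 0 - 45 = -45
New sum = old_sum + delta = 122 + (-45) = 77

Answer: 77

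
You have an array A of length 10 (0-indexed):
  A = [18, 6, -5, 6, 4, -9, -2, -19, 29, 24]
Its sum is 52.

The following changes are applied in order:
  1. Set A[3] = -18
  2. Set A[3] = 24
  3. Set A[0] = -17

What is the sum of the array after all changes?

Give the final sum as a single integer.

Initial sum: 52
Change 1: A[3] 6 -> -18, delta = -24, sum = 28
Change 2: A[3] -18 -> 24, delta = 42, sum = 70
Change 3: A[0] 18 -> -17, delta = -35, sum = 35

Answer: 35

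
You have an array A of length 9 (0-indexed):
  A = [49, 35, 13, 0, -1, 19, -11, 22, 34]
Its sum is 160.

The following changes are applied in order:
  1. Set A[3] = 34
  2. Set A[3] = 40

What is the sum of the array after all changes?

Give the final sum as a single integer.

Initial sum: 160
Change 1: A[3] 0 -> 34, delta = 34, sum = 194
Change 2: A[3] 34 -> 40, delta = 6, sum = 200

Answer: 200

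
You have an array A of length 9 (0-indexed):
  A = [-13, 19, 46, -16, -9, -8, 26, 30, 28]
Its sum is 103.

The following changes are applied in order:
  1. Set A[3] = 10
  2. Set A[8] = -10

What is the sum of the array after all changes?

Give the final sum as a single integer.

Initial sum: 103
Change 1: A[3] -16 -> 10, delta = 26, sum = 129
Change 2: A[8] 28 -> -10, delta = -38, sum = 91

Answer: 91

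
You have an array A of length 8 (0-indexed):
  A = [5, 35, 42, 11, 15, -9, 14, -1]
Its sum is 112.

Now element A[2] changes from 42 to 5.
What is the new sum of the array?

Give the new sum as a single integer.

Answer: 75

Derivation:
Old value at index 2: 42
New value at index 2: 5
Delta = 5 - 42 = -37
New sum = old_sum + delta = 112 + (-37) = 75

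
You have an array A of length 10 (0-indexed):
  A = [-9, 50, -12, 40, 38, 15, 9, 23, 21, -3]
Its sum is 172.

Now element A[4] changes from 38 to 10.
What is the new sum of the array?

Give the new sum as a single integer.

Answer: 144

Derivation:
Old value at index 4: 38
New value at index 4: 10
Delta = 10 - 38 = -28
New sum = old_sum + delta = 172 + (-28) = 144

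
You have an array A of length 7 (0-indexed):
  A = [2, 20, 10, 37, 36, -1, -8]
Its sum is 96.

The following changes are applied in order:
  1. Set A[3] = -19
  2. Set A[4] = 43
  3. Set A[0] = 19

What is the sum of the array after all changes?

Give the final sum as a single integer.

Answer: 64

Derivation:
Initial sum: 96
Change 1: A[3] 37 -> -19, delta = -56, sum = 40
Change 2: A[4] 36 -> 43, delta = 7, sum = 47
Change 3: A[0] 2 -> 19, delta = 17, sum = 64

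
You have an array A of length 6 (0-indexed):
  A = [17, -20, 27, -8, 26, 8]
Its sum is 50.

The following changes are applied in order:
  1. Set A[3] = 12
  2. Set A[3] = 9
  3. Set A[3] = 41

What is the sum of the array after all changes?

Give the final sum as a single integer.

Initial sum: 50
Change 1: A[3] -8 -> 12, delta = 20, sum = 70
Change 2: A[3] 12 -> 9, delta = -3, sum = 67
Change 3: A[3] 9 -> 41, delta = 32, sum = 99

Answer: 99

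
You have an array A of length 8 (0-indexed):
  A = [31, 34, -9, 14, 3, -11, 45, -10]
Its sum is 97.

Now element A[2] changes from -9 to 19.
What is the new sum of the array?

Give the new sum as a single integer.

Old value at index 2: -9
New value at index 2: 19
Delta = 19 - -9 = 28
New sum = old_sum + delta = 97 + (28) = 125

Answer: 125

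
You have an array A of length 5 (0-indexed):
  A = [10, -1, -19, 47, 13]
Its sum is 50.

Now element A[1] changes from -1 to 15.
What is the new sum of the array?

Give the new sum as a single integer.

Old value at index 1: -1
New value at index 1: 15
Delta = 15 - -1 = 16
New sum = old_sum + delta = 50 + (16) = 66

Answer: 66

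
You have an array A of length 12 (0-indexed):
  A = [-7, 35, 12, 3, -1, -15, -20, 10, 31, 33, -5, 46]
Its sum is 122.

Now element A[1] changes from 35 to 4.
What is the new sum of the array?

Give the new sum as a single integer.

Answer: 91

Derivation:
Old value at index 1: 35
New value at index 1: 4
Delta = 4 - 35 = -31
New sum = old_sum + delta = 122 + (-31) = 91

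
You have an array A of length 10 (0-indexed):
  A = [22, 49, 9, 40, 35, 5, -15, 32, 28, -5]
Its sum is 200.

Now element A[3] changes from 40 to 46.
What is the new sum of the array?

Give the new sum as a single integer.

Answer: 206

Derivation:
Old value at index 3: 40
New value at index 3: 46
Delta = 46 - 40 = 6
New sum = old_sum + delta = 200 + (6) = 206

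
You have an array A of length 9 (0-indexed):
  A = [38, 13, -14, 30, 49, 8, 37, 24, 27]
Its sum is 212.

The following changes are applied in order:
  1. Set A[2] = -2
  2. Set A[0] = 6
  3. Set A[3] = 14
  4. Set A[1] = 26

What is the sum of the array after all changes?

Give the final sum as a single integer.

Answer: 189

Derivation:
Initial sum: 212
Change 1: A[2] -14 -> -2, delta = 12, sum = 224
Change 2: A[0] 38 -> 6, delta = -32, sum = 192
Change 3: A[3] 30 -> 14, delta = -16, sum = 176
Change 4: A[1] 13 -> 26, delta = 13, sum = 189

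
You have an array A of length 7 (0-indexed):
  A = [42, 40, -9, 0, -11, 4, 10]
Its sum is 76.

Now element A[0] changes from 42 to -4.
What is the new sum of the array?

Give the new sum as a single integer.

Old value at index 0: 42
New value at index 0: -4
Delta = -4 - 42 = -46
New sum = old_sum + delta = 76 + (-46) = 30

Answer: 30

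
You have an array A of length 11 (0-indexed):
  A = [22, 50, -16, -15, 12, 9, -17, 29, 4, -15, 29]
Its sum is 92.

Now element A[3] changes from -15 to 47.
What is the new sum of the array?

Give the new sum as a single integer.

Old value at index 3: -15
New value at index 3: 47
Delta = 47 - -15 = 62
New sum = old_sum + delta = 92 + (62) = 154

Answer: 154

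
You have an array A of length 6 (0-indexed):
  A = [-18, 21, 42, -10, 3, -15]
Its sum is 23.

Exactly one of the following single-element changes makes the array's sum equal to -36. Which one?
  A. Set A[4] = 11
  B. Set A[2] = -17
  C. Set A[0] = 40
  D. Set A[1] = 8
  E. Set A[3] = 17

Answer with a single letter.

Answer: B

Derivation:
Option A: A[4] 3->11, delta=8, new_sum=23+(8)=31
Option B: A[2] 42->-17, delta=-59, new_sum=23+(-59)=-36 <-- matches target
Option C: A[0] -18->40, delta=58, new_sum=23+(58)=81
Option D: A[1] 21->8, delta=-13, new_sum=23+(-13)=10
Option E: A[3] -10->17, delta=27, new_sum=23+(27)=50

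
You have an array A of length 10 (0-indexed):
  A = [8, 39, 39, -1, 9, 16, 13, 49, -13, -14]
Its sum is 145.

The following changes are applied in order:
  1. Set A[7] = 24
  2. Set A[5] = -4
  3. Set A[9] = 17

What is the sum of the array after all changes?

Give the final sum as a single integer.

Initial sum: 145
Change 1: A[7] 49 -> 24, delta = -25, sum = 120
Change 2: A[5] 16 -> -4, delta = -20, sum = 100
Change 3: A[9] -14 -> 17, delta = 31, sum = 131

Answer: 131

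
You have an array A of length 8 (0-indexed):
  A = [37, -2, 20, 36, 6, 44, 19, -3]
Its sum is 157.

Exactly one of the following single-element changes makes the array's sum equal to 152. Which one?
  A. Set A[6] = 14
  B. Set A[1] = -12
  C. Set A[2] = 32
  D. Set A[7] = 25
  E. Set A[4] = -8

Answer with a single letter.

Option A: A[6] 19->14, delta=-5, new_sum=157+(-5)=152 <-- matches target
Option B: A[1] -2->-12, delta=-10, new_sum=157+(-10)=147
Option C: A[2] 20->32, delta=12, new_sum=157+(12)=169
Option D: A[7] -3->25, delta=28, new_sum=157+(28)=185
Option E: A[4] 6->-8, delta=-14, new_sum=157+(-14)=143

Answer: A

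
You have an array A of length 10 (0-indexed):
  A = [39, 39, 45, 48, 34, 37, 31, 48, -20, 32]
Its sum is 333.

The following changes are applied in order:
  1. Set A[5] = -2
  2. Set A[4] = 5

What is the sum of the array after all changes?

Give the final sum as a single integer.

Answer: 265

Derivation:
Initial sum: 333
Change 1: A[5] 37 -> -2, delta = -39, sum = 294
Change 2: A[4] 34 -> 5, delta = -29, sum = 265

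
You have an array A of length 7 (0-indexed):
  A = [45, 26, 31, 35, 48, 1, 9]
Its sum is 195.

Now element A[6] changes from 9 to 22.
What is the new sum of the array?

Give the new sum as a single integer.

Answer: 208

Derivation:
Old value at index 6: 9
New value at index 6: 22
Delta = 22 - 9 = 13
New sum = old_sum + delta = 195 + (13) = 208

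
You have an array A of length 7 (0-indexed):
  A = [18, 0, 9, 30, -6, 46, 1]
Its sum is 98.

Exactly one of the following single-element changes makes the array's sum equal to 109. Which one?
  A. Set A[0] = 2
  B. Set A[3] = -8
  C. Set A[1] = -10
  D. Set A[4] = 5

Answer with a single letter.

Answer: D

Derivation:
Option A: A[0] 18->2, delta=-16, new_sum=98+(-16)=82
Option B: A[3] 30->-8, delta=-38, new_sum=98+(-38)=60
Option C: A[1] 0->-10, delta=-10, new_sum=98+(-10)=88
Option D: A[4] -6->5, delta=11, new_sum=98+(11)=109 <-- matches target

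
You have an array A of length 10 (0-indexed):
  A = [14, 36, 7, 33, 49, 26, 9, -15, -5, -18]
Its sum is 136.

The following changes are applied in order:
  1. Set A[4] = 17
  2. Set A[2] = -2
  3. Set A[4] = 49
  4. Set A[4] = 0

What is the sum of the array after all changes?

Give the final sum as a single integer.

Answer: 78

Derivation:
Initial sum: 136
Change 1: A[4] 49 -> 17, delta = -32, sum = 104
Change 2: A[2] 7 -> -2, delta = -9, sum = 95
Change 3: A[4] 17 -> 49, delta = 32, sum = 127
Change 4: A[4] 49 -> 0, delta = -49, sum = 78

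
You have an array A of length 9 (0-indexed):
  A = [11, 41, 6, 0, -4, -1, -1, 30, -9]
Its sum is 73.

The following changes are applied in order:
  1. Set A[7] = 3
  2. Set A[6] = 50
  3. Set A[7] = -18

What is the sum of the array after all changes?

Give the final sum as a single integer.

Answer: 76

Derivation:
Initial sum: 73
Change 1: A[7] 30 -> 3, delta = -27, sum = 46
Change 2: A[6] -1 -> 50, delta = 51, sum = 97
Change 3: A[7] 3 -> -18, delta = -21, sum = 76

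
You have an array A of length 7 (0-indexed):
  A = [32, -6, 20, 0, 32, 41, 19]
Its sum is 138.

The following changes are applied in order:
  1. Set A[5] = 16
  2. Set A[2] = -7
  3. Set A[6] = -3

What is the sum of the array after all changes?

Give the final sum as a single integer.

Answer: 64

Derivation:
Initial sum: 138
Change 1: A[5] 41 -> 16, delta = -25, sum = 113
Change 2: A[2] 20 -> -7, delta = -27, sum = 86
Change 3: A[6] 19 -> -3, delta = -22, sum = 64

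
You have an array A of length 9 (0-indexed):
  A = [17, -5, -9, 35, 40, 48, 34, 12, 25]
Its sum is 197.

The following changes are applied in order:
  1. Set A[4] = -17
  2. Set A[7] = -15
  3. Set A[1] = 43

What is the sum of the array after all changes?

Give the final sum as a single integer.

Initial sum: 197
Change 1: A[4] 40 -> -17, delta = -57, sum = 140
Change 2: A[7] 12 -> -15, delta = -27, sum = 113
Change 3: A[1] -5 -> 43, delta = 48, sum = 161

Answer: 161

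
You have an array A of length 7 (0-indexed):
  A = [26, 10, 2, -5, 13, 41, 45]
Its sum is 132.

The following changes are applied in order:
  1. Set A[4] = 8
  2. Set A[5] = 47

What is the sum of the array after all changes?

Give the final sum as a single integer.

Answer: 133

Derivation:
Initial sum: 132
Change 1: A[4] 13 -> 8, delta = -5, sum = 127
Change 2: A[5] 41 -> 47, delta = 6, sum = 133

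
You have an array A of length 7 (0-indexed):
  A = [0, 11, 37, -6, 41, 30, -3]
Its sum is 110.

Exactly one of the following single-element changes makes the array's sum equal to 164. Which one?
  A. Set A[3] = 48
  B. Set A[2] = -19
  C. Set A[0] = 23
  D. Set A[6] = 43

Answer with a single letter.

Option A: A[3] -6->48, delta=54, new_sum=110+(54)=164 <-- matches target
Option B: A[2] 37->-19, delta=-56, new_sum=110+(-56)=54
Option C: A[0] 0->23, delta=23, new_sum=110+(23)=133
Option D: A[6] -3->43, delta=46, new_sum=110+(46)=156

Answer: A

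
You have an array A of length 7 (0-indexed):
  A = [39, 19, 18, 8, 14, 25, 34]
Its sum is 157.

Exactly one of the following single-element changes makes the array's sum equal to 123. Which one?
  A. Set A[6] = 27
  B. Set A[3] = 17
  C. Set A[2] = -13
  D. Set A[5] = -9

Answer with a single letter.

Option A: A[6] 34->27, delta=-7, new_sum=157+(-7)=150
Option B: A[3] 8->17, delta=9, new_sum=157+(9)=166
Option C: A[2] 18->-13, delta=-31, new_sum=157+(-31)=126
Option D: A[5] 25->-9, delta=-34, new_sum=157+(-34)=123 <-- matches target

Answer: D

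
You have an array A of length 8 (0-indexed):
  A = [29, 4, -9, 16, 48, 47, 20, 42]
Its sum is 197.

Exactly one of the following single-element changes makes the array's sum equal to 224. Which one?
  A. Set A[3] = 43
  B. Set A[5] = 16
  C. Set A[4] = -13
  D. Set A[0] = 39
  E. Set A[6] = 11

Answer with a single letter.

Answer: A

Derivation:
Option A: A[3] 16->43, delta=27, new_sum=197+(27)=224 <-- matches target
Option B: A[5] 47->16, delta=-31, new_sum=197+(-31)=166
Option C: A[4] 48->-13, delta=-61, new_sum=197+(-61)=136
Option D: A[0] 29->39, delta=10, new_sum=197+(10)=207
Option E: A[6] 20->11, delta=-9, new_sum=197+(-9)=188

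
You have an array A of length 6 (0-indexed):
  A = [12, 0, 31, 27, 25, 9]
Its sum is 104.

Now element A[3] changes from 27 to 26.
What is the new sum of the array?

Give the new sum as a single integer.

Answer: 103

Derivation:
Old value at index 3: 27
New value at index 3: 26
Delta = 26 - 27 = -1
New sum = old_sum + delta = 104 + (-1) = 103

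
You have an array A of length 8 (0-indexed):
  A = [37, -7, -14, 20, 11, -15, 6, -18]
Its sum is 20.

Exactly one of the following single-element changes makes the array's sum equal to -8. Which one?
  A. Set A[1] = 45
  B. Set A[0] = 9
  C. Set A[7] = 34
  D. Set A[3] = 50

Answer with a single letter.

Answer: B

Derivation:
Option A: A[1] -7->45, delta=52, new_sum=20+(52)=72
Option B: A[0] 37->9, delta=-28, new_sum=20+(-28)=-8 <-- matches target
Option C: A[7] -18->34, delta=52, new_sum=20+(52)=72
Option D: A[3] 20->50, delta=30, new_sum=20+(30)=50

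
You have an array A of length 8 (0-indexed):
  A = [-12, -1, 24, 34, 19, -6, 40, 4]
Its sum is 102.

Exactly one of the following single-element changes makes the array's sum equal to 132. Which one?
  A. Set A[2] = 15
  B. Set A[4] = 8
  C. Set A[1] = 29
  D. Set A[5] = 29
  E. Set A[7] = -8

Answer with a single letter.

Option A: A[2] 24->15, delta=-9, new_sum=102+(-9)=93
Option B: A[4] 19->8, delta=-11, new_sum=102+(-11)=91
Option C: A[1] -1->29, delta=30, new_sum=102+(30)=132 <-- matches target
Option D: A[5] -6->29, delta=35, new_sum=102+(35)=137
Option E: A[7] 4->-8, delta=-12, new_sum=102+(-12)=90

Answer: C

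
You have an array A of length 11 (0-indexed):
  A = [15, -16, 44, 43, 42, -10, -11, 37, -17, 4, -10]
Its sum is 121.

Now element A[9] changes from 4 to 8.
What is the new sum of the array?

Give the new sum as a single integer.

Old value at index 9: 4
New value at index 9: 8
Delta = 8 - 4 = 4
New sum = old_sum + delta = 121 + (4) = 125

Answer: 125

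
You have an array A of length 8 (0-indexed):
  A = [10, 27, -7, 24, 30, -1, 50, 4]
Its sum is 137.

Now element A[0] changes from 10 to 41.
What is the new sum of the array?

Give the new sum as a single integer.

Answer: 168

Derivation:
Old value at index 0: 10
New value at index 0: 41
Delta = 41 - 10 = 31
New sum = old_sum + delta = 137 + (31) = 168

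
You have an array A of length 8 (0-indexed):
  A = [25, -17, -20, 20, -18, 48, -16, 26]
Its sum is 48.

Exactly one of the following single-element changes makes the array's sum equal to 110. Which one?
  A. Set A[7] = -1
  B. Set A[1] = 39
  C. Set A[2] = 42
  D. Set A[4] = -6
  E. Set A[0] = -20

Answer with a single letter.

Answer: C

Derivation:
Option A: A[7] 26->-1, delta=-27, new_sum=48+(-27)=21
Option B: A[1] -17->39, delta=56, new_sum=48+(56)=104
Option C: A[2] -20->42, delta=62, new_sum=48+(62)=110 <-- matches target
Option D: A[4] -18->-6, delta=12, new_sum=48+(12)=60
Option E: A[0] 25->-20, delta=-45, new_sum=48+(-45)=3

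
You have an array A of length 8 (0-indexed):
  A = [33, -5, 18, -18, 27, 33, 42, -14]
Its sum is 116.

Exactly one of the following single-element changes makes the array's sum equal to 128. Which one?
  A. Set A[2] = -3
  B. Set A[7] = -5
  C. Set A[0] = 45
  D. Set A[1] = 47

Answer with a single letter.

Answer: C

Derivation:
Option A: A[2] 18->-3, delta=-21, new_sum=116+(-21)=95
Option B: A[7] -14->-5, delta=9, new_sum=116+(9)=125
Option C: A[0] 33->45, delta=12, new_sum=116+(12)=128 <-- matches target
Option D: A[1] -5->47, delta=52, new_sum=116+(52)=168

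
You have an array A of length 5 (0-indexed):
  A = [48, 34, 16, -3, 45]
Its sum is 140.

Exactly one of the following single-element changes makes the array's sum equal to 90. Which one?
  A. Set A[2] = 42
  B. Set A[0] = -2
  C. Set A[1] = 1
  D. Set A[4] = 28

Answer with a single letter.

Answer: B

Derivation:
Option A: A[2] 16->42, delta=26, new_sum=140+(26)=166
Option B: A[0] 48->-2, delta=-50, new_sum=140+(-50)=90 <-- matches target
Option C: A[1] 34->1, delta=-33, new_sum=140+(-33)=107
Option D: A[4] 45->28, delta=-17, new_sum=140+(-17)=123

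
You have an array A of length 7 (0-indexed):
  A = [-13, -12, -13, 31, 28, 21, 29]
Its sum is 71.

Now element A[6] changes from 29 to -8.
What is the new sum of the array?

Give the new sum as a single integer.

Old value at index 6: 29
New value at index 6: -8
Delta = -8 - 29 = -37
New sum = old_sum + delta = 71 + (-37) = 34

Answer: 34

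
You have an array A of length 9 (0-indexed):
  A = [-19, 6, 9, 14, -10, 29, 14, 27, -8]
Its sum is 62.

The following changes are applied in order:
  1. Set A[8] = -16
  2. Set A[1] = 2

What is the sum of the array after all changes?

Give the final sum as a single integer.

Answer: 50

Derivation:
Initial sum: 62
Change 1: A[8] -8 -> -16, delta = -8, sum = 54
Change 2: A[1] 6 -> 2, delta = -4, sum = 50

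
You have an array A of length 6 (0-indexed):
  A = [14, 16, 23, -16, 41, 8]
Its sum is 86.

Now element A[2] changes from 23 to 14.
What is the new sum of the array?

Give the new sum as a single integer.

Answer: 77

Derivation:
Old value at index 2: 23
New value at index 2: 14
Delta = 14 - 23 = -9
New sum = old_sum + delta = 86 + (-9) = 77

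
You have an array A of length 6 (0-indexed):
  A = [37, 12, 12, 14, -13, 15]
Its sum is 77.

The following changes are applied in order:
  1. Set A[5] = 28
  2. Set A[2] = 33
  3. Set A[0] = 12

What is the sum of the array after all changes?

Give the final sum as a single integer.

Answer: 86

Derivation:
Initial sum: 77
Change 1: A[5] 15 -> 28, delta = 13, sum = 90
Change 2: A[2] 12 -> 33, delta = 21, sum = 111
Change 3: A[0] 37 -> 12, delta = -25, sum = 86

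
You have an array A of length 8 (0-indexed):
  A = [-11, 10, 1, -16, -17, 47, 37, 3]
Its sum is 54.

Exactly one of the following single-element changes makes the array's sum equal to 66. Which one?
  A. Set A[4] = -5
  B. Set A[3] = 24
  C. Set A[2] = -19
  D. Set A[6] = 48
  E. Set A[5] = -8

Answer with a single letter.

Option A: A[4] -17->-5, delta=12, new_sum=54+(12)=66 <-- matches target
Option B: A[3] -16->24, delta=40, new_sum=54+(40)=94
Option C: A[2] 1->-19, delta=-20, new_sum=54+(-20)=34
Option D: A[6] 37->48, delta=11, new_sum=54+(11)=65
Option E: A[5] 47->-8, delta=-55, new_sum=54+(-55)=-1

Answer: A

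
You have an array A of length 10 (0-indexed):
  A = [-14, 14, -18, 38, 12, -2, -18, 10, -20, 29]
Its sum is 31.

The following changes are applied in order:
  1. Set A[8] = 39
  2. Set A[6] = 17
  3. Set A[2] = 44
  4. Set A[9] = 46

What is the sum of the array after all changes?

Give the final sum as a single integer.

Answer: 204

Derivation:
Initial sum: 31
Change 1: A[8] -20 -> 39, delta = 59, sum = 90
Change 2: A[6] -18 -> 17, delta = 35, sum = 125
Change 3: A[2] -18 -> 44, delta = 62, sum = 187
Change 4: A[9] 29 -> 46, delta = 17, sum = 204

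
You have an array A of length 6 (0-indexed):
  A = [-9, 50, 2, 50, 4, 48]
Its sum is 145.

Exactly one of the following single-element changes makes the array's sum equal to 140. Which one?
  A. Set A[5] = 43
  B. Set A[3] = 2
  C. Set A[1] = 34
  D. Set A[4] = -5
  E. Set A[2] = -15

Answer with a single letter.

Answer: A

Derivation:
Option A: A[5] 48->43, delta=-5, new_sum=145+(-5)=140 <-- matches target
Option B: A[3] 50->2, delta=-48, new_sum=145+(-48)=97
Option C: A[1] 50->34, delta=-16, new_sum=145+(-16)=129
Option D: A[4] 4->-5, delta=-9, new_sum=145+(-9)=136
Option E: A[2] 2->-15, delta=-17, new_sum=145+(-17)=128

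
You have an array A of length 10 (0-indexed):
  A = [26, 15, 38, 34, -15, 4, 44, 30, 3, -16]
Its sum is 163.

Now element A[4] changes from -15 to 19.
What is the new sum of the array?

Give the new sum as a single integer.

Answer: 197

Derivation:
Old value at index 4: -15
New value at index 4: 19
Delta = 19 - -15 = 34
New sum = old_sum + delta = 163 + (34) = 197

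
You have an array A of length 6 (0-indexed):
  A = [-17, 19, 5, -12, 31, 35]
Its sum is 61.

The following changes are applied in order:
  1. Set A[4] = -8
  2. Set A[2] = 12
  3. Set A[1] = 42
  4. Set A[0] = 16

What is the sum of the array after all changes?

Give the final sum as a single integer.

Answer: 85

Derivation:
Initial sum: 61
Change 1: A[4] 31 -> -8, delta = -39, sum = 22
Change 2: A[2] 5 -> 12, delta = 7, sum = 29
Change 3: A[1] 19 -> 42, delta = 23, sum = 52
Change 4: A[0] -17 -> 16, delta = 33, sum = 85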